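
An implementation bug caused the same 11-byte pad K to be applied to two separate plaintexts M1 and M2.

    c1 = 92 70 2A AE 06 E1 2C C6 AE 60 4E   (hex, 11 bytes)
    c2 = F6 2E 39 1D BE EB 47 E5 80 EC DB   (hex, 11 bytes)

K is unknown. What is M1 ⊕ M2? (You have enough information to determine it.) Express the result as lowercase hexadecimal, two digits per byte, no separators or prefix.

c1 ⊕ c2 = (M1 ⊕ K) ⊕ (M2 ⊕ K) = M1 ⊕ M2 — the shared key cancels under XOR.
byte 0: 92 ⊕ f6 = 64
byte 1: 70 ⊕ 2e = 5e
byte 2: 2a ⊕ 39 = 13
byte 3: ae ⊕ 1d = b3
byte 4: 06 ⊕ be = b8
byte 5: e1 ⊕ eb = 0a
byte 6: 2c ⊕ 47 = 6b
byte 7: c6 ⊕ e5 = 23
byte 8: ae ⊕ 80 = 2e
byte 9: 60 ⊕ ec = 8c
byte 10: 4e ⊕ db = 95

645e13b3b80a6b232e8c95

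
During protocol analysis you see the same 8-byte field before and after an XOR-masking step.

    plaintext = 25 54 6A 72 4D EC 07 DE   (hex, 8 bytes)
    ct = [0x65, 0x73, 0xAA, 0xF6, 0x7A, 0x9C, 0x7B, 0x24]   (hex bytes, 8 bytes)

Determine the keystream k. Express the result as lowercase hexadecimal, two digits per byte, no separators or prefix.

4027c08437707cfa

Since ct = plaintext ⊕ k, XORing both sides with plaintext gives k = plaintext ⊕ ct.
00100101 xor 01100101 = 01000000
01010100 xor 01110011 = 00100111
01101010 xor 10101010 = 11000000
01110010 xor 11110110 = 10000100
01001101 xor 01111010 = 00110111
11101100 xor 10011100 = 01110000
00000111 xor 01111011 = 01111100
11011110 xor 00100100 = 11111010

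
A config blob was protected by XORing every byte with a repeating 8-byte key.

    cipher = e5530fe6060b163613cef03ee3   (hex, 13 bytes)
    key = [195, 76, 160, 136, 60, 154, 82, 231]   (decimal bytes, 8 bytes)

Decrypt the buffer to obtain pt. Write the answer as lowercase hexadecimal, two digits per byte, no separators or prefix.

261faf6e3a9144d1d08250b6df

The 8-byte key repeats, so the effective keystream is c3 4c a0 88 3c 9a 52 e7 c3 4c a0 88 3c.
byte 0: e5 XOR c3 = 26
byte 1: 53 XOR 4c = 1f
byte 2: 0f XOR a0 = af
byte 3: e6 XOR 88 = 6e
byte 4: 06 XOR 3c = 3a
byte 5: 0b XOR 9a = 91
byte 6: 16 XOR 52 = 44
byte 7: 36 XOR e7 = d1
byte 8: 13 XOR c3 = d0
byte 9: ce XOR 4c = 82
byte 10: f0 XOR a0 = 50
byte 11: 3e XOR 88 = b6
byte 12: e3 XOR 3c = df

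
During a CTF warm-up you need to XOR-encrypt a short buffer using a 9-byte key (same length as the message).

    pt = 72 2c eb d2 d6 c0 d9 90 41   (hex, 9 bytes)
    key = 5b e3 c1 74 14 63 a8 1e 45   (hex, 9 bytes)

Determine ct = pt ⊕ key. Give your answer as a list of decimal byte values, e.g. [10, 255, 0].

[41, 207, 42, 166, 194, 163, 113, 142, 4]

XOR is its own inverse, so applying the key byte-wise gives the result directly.
byte 0: 72 xor 5b = 29
byte 1: 2c xor e3 = cf
byte 2: eb xor c1 = 2a
byte 3: d2 xor 74 = a6
byte 4: d6 xor 14 = c2
byte 5: c0 xor 63 = a3
byte 6: d9 xor a8 = 71
byte 7: 90 xor 1e = 8e
byte 8: 41 xor 45 = 04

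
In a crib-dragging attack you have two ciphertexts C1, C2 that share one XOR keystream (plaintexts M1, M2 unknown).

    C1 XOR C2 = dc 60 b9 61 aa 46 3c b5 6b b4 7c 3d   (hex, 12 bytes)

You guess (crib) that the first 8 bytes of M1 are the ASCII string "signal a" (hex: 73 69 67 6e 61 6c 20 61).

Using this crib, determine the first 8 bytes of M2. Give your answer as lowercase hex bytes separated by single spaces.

Since C1 ⊕ C2 = M1 ⊕ M2, XORing with the guessed M1 bytes yields the corresponding M2 bytes: M2 = (C1 ⊕ C2) ⊕ M1.
byte 0: 220 xor 115 = 175
byte 1:  96 xor 105 =   9
byte 2: 185 xor 103 = 222
byte 3:  97 xor 110 =  15
byte 4: 170 xor  97 = 203
byte 5:  70 xor 108 =  42
byte 6:  60 xor  32 =  28
byte 7: 181 xor  97 = 212

af 09 de 0f cb 2a 1c d4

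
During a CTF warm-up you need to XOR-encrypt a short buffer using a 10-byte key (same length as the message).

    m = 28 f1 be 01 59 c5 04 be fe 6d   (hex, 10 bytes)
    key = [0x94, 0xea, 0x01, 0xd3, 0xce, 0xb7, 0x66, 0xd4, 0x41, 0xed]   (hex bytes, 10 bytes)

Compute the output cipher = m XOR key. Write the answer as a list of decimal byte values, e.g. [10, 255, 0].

[188, 27, 191, 210, 151, 114, 98, 106, 191, 128]

28 ⊕ 94 = bc
f1 ⊕ ea = 1b
be ⊕ 01 = bf
01 ⊕ d3 = d2
59 ⊕ ce = 97
c5 ⊕ b7 = 72
04 ⊕ 66 = 62
be ⊕ d4 = 6a
fe ⊕ 41 = bf
6d ⊕ ed = 80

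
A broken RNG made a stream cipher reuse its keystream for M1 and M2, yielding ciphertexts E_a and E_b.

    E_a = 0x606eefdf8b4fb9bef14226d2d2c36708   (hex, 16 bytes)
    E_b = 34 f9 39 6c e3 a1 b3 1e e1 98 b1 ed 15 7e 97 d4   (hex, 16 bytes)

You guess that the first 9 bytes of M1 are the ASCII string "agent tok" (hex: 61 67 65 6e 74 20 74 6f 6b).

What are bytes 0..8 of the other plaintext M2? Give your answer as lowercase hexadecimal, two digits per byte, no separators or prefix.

35f0b3dd1cce7ecf7b

First, E_a ⊕ E_b = (M1 ⊕ K) ⊕ (M2 ⊕ K) = M1 ⊕ M2, so the key drops out. Then M2 = (M1 ⊕ M2) ⊕ M1 over the first 9 bytes.
byte 0: (60 XOR 34) XOR 61 = 54 XOR 61 = 35
byte 1: (6e XOR f9) XOR 67 = 97 XOR 67 = f0
byte 2: (ef XOR 39) XOR 65 = d6 XOR 65 = b3
byte 3: (df XOR 6c) XOR 6e = b3 XOR 6e = dd
byte 4: (8b XOR e3) XOR 74 = 68 XOR 74 = 1c
byte 5: (4f XOR a1) XOR 20 = ee XOR 20 = ce
byte 6: (b9 XOR b3) XOR 74 = 0a XOR 74 = 7e
byte 7: (be XOR 1e) XOR 6f = a0 XOR 6f = cf
byte 8: (f1 XOR e1) XOR 6b = 10 XOR 6b = 7b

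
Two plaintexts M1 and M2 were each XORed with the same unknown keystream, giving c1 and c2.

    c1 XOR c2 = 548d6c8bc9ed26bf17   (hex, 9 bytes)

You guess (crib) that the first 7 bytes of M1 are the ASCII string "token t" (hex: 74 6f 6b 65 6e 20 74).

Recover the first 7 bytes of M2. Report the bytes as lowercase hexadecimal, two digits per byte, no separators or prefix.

20e207eea7cd52

Since c1 ⊕ c2 = M1 ⊕ M2, XORing with the guessed M1 bytes yields the corresponding M2 bytes: M2 = (c1 ⊕ c2) ⊕ M1.
byte 0:  84 ^ 116 =  32
byte 1: 141 ^ 111 = 226
byte 2: 108 ^ 107 =   7
byte 3: 139 ^ 101 = 238
byte 4: 201 ^ 110 = 167
byte 5: 237 ^  32 = 205
byte 6:  38 ^ 116 =  82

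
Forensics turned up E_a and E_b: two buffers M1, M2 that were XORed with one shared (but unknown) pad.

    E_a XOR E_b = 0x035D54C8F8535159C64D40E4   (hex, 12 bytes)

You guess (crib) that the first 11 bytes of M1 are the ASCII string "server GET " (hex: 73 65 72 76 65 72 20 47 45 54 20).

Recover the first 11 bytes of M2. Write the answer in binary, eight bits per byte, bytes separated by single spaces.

01110000 00111000 00100110 10111110 10011101 00100001 01110001 00011110 10000011 00011001 01100000

Since E_a ⊕ E_b = M1 ⊕ M2, XORing with the guessed M1 bytes yields the corresponding M2 bytes: M2 = (E_a ⊕ E_b) ⊕ M1.
  3 xor 115 = 112
 93 xor 101 =  56
 84 xor 114 =  38
200 xor 118 = 190
248 xor 101 = 157
 83 xor 114 =  33
 81 xor  32 = 113
 89 xor  71 =  30
198 xor  69 = 131
 77 xor  84 =  25
 64 xor  32 =  96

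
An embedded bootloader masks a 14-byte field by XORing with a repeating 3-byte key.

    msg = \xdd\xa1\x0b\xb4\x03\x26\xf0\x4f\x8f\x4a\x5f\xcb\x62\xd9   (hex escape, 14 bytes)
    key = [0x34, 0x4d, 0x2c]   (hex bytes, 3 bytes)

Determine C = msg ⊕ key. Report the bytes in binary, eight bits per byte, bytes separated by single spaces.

11101001 11101100 00100111 10000000 01001110 00001010 11000100 00000010 10100011 01111110 00010010 11100111 01010110 10010100

The 3-byte key repeats, so the effective keystream is 34 4d 2c 34 4d 2c 34 4d 2c 34 4d 2c 34 4d.
byte 0: dd ^ 34 = e9
byte 1: a1 ^ 4d = ec
byte 2: 0b ^ 2c = 27
byte 3: b4 ^ 34 = 80
byte 4: 03 ^ 4d = 4e
byte 5: 26 ^ 2c = 0a
byte 6: f0 ^ 34 = c4
byte 7: 4f ^ 4d = 02
byte 8: 8f ^ 2c = a3
byte 9: 4a ^ 34 = 7e
byte 10: 5f ^ 4d = 12
byte 11: cb ^ 2c = e7
byte 12: 62 ^ 34 = 56
byte 13: d9 ^ 4d = 94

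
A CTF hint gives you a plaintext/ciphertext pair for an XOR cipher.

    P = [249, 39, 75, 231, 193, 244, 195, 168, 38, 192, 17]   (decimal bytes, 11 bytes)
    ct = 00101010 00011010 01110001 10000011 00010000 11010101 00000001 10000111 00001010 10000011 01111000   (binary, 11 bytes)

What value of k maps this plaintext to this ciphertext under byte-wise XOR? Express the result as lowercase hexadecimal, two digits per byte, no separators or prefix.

d33d3a64d121c22f2c4369

Since ct = P ⊕ k, XORing both sides with P gives k = P ⊕ ct.
f9 xor 2a = d3
27 xor 1a = 3d
4b xor 71 = 3a
e7 xor 83 = 64
c1 xor 10 = d1
f4 xor d5 = 21
c3 xor 01 = c2
a8 xor 87 = 2f
26 xor 0a = 2c
c0 xor 83 = 43
11 xor 78 = 69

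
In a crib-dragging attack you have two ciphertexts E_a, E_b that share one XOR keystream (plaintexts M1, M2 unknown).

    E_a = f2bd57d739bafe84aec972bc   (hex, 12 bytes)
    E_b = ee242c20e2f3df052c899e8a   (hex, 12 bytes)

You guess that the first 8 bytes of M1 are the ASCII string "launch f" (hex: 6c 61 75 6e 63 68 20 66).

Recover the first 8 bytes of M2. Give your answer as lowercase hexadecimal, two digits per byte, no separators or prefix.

First, E_a ⊕ E_b = (M1 ⊕ K) ⊕ (M2 ⊕ K) = M1 ⊕ M2, so the key drops out. Then M2 = (M1 ⊕ M2) ⊕ M1 over the first 8 bytes.
byte 0: (f2 ^ ee) ^ 6c = 1c ^ 6c = 70
byte 1: (bd ^ 24) ^ 61 = 99 ^ 61 = f8
byte 2: (57 ^ 2c) ^ 75 = 7b ^ 75 = 0e
byte 3: (d7 ^ 20) ^ 6e = f7 ^ 6e = 99
byte 4: (39 ^ e2) ^ 63 = db ^ 63 = b8
byte 5: (ba ^ f3) ^ 68 = 49 ^ 68 = 21
byte 6: (fe ^ df) ^ 20 = 21 ^ 20 = 01
byte 7: (84 ^ 05) ^ 66 = 81 ^ 66 = e7

70f80e99b82101e7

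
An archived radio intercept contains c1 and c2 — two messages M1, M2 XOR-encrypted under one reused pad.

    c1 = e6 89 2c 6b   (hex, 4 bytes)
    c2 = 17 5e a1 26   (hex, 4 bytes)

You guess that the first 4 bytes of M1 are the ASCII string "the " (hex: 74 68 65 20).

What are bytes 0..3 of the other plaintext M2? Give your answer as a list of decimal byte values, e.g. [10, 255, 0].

First, c1 ⊕ c2 = (M1 ⊕ K) ⊕ (M2 ⊕ K) = M1 ⊕ M2, so the key drops out. Then M2 = (M1 ⊕ M2) ⊕ M1 over the first 4 bytes.
byte 0: (e6 xor 17) xor 74 = f1 xor 74 = 85
byte 1: (89 xor 5e) xor 68 = d7 xor 68 = bf
byte 2: (2c xor a1) xor 65 = 8d xor 65 = e8
byte 3: (6b xor 26) xor 20 = 4d xor 20 = 6d

[133, 191, 232, 109]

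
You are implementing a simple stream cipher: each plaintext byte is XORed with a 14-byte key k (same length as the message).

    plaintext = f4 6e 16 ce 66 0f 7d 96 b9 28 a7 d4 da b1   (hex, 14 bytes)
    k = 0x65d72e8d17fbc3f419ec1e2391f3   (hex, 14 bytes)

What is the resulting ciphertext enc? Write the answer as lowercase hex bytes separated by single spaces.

f4 ^ 65 = 91
6e ^ d7 = b9
16 ^ 2e = 38
ce ^ 8d = 43
66 ^ 17 = 71
0f ^ fb = f4
7d ^ c3 = be
96 ^ f4 = 62
b9 ^ 19 = a0
28 ^ ec = c4
a7 ^ 1e = b9
d4 ^ 23 = f7
da ^ 91 = 4b
b1 ^ f3 = 42

91 b9 38 43 71 f4 be 62 a0 c4 b9 f7 4b 42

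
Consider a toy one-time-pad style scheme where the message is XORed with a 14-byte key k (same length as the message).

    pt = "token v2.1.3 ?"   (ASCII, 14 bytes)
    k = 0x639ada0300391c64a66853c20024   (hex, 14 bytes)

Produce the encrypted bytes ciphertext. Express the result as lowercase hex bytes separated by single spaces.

byte 0: 116 ⊕  99 =  23
byte 1: 111 ⊕ 154 = 245
byte 2: 107 ⊕ 218 = 177
byte 3: 101 ⊕   3 = 102
byte 4: 110 ⊕   0 = 110
byte 5:  32 ⊕  57 =  25
byte 6: 118 ⊕  28 = 106
byte 7:  50 ⊕ 100 =  86
byte 8:  46 ⊕ 166 = 136
byte 9:  49 ⊕ 104 =  89
byte 10:  46 ⊕  83 = 125
byte 11:  51 ⊕ 194 = 241
byte 12:  32 ⊕   0 =  32
byte 13:  63 ⊕  36 =  27

17 f5 b1 66 6e 19 6a 56 88 59 7d f1 20 1b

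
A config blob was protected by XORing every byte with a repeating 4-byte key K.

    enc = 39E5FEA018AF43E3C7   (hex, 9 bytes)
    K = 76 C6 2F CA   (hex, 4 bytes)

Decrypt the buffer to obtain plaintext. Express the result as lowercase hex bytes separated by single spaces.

4f 23 d1 6a 6e 69 6c 29 b1

The 4-byte key repeats, so the effective keystream is 76 c6 2f ca 76 c6 2f ca 76.
byte 0: 39 XOR 76 = 4f
byte 1: e5 XOR c6 = 23
byte 2: fe XOR 2f = d1
byte 3: a0 XOR ca = 6a
byte 4: 18 XOR 76 = 6e
byte 5: af XOR c6 = 69
byte 6: 43 XOR 2f = 6c
byte 7: e3 XOR ca = 29
byte 8: c7 XOR 76 = b1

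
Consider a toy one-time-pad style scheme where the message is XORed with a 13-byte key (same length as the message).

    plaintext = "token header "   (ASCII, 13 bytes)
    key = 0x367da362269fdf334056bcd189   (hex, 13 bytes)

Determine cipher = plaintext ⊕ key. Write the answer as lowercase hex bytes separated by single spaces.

74 ⊕ 36 = 42
6f ⊕ 7d = 12
6b ⊕ a3 = c8
65 ⊕ 62 = 07
6e ⊕ 26 = 48
20 ⊕ 9f = bf
68 ⊕ df = b7
65 ⊕ 33 = 56
61 ⊕ 40 = 21
64 ⊕ 56 = 32
65 ⊕ bc = d9
72 ⊕ d1 = a3
20 ⊕ 89 = a9

42 12 c8 07 48 bf b7 56 21 32 d9 a3 a9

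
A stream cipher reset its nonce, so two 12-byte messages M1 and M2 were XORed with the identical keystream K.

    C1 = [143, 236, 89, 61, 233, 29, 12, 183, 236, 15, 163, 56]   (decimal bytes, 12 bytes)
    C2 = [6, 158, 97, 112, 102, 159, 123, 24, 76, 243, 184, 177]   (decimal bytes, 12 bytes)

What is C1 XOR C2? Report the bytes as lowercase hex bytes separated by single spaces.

89 72 38 4d 8f 82 77 af a0 fc 1b 89

C1 ⊕ C2 = (M1 ⊕ K) ⊕ (M2 ⊕ K) = M1 ⊕ M2 — the shared key cancels under XOR.
8f ⊕ 06 = 89
ec ⊕ 9e = 72
59 ⊕ 61 = 38
3d ⊕ 70 = 4d
e9 ⊕ 66 = 8f
1d ⊕ 9f = 82
0c ⊕ 7b = 77
b7 ⊕ 18 = af
ec ⊕ 4c = a0
0f ⊕ f3 = fc
a3 ⊕ b8 = 1b
38 ⊕ b1 = 89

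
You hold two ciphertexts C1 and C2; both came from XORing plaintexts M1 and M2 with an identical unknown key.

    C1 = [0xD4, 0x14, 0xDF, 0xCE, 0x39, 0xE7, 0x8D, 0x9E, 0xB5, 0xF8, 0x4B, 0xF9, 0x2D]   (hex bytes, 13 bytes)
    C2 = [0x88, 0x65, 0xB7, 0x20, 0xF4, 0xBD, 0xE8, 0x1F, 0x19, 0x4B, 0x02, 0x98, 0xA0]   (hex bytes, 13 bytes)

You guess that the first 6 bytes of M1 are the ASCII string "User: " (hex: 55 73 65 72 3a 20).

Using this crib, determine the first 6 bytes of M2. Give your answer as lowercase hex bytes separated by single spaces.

09 02 0d 9c f7 7a

First, C1 ⊕ C2 = (M1 ⊕ K) ⊕ (M2 ⊕ K) = M1 ⊕ M2, so the key drops out. Then M2 = (M1 ⊕ M2) ⊕ M1 over the first 6 bytes.
byte 0: (d4 ⊕ 88) ⊕ 55 = 5c ⊕ 55 = 09
byte 1: (14 ⊕ 65) ⊕ 73 = 71 ⊕ 73 = 02
byte 2: (df ⊕ b7) ⊕ 65 = 68 ⊕ 65 = 0d
byte 3: (ce ⊕ 20) ⊕ 72 = ee ⊕ 72 = 9c
byte 4: (39 ⊕ f4) ⊕ 3a = cd ⊕ 3a = f7
byte 5: (e7 ⊕ bd) ⊕ 20 = 5a ⊕ 20 = 7a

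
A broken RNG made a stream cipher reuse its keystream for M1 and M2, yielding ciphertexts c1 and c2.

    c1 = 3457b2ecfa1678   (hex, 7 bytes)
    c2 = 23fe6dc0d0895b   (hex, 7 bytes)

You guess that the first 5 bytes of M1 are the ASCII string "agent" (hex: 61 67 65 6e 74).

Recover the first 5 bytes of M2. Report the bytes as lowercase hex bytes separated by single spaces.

76 ce ba 42 5e

First, c1 ⊕ c2 = (M1 ⊕ K) ⊕ (M2 ⊕ K) = M1 ⊕ M2, so the key drops out. Then M2 = (M1 ⊕ M2) ⊕ M1 over the first 5 bytes.
byte 0: (34 xor 23) xor 61 = 17 xor 61 = 76
byte 1: (57 xor fe) xor 67 = a9 xor 67 = ce
byte 2: (b2 xor 6d) xor 65 = df xor 65 = ba
byte 3: (ec xor c0) xor 6e = 2c xor 6e = 42
byte 4: (fa xor d0) xor 74 = 2a xor 74 = 5e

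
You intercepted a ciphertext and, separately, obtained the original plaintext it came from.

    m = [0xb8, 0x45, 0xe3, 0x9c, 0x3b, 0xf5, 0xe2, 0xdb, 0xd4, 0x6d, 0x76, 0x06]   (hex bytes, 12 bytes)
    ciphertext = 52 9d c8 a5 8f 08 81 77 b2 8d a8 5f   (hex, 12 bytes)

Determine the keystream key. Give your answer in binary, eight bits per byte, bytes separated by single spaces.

11101010 11011000 00101011 00111001 10110100 11111101 01100011 10101100 01100110 11100000 11011110 01011001

Since ciphertext = m ⊕ key, XORing both sides with m gives key = m ⊕ ciphertext.
184 xor  82 = 234
 69 xor 157 = 216
227 xor 200 =  43
156 xor 165 =  57
 59 xor 143 = 180
245 xor   8 = 253
226 xor 129 =  99
219 xor 119 = 172
212 xor 178 = 102
109 xor 141 = 224
118 xor 168 = 222
  6 xor  95 =  89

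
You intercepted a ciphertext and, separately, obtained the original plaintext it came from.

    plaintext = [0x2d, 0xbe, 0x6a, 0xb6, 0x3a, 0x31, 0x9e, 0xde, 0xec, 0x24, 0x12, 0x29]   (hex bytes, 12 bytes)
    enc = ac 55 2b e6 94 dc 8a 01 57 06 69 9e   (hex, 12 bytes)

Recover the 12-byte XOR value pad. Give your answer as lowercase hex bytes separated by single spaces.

81 eb 41 50 ae ed 14 df bb 22 7b b7

Since enc = plaintext ⊕ pad, XORing both sides with plaintext gives pad = plaintext ⊕ enc.
byte 0:  45 XOR 172 = 129
byte 1: 190 XOR  85 = 235
byte 2: 106 XOR  43 =  65
byte 3: 182 XOR 230 =  80
byte 4:  58 XOR 148 = 174
byte 5:  49 XOR 220 = 237
byte 6: 158 XOR 138 =  20
byte 7: 222 XOR   1 = 223
byte 8: 236 XOR  87 = 187
byte 9:  36 XOR   6 =  34
byte 10:  18 XOR 105 = 123
byte 11:  41 XOR 158 = 183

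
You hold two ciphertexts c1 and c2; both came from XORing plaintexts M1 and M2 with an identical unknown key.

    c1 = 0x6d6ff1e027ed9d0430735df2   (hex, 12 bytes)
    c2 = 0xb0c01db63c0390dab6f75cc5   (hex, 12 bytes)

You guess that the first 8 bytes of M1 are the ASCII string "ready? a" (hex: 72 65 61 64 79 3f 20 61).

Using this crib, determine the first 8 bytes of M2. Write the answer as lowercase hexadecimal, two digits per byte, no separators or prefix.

First, c1 ⊕ c2 = (M1 ⊕ K) ⊕ (M2 ⊕ K) = M1 ⊕ M2, so the key drops out. Then M2 = (M1 ⊕ M2) ⊕ M1 over the first 8 bytes.
byte 0: (6d XOR b0) XOR 72 = dd XOR 72 = af
byte 1: (6f XOR c0) XOR 65 = af XOR 65 = ca
byte 2: (f1 XOR 1d) XOR 61 = ec XOR 61 = 8d
byte 3: (e0 XOR b6) XOR 64 = 56 XOR 64 = 32
byte 4: (27 XOR 3c) XOR 79 = 1b XOR 79 = 62
byte 5: (ed XOR 03) XOR 3f = ee XOR 3f = d1
byte 6: (9d XOR 90) XOR 20 = 0d XOR 20 = 2d
byte 7: (04 XOR da) XOR 61 = de XOR 61 = bf

afca8d3262d12dbf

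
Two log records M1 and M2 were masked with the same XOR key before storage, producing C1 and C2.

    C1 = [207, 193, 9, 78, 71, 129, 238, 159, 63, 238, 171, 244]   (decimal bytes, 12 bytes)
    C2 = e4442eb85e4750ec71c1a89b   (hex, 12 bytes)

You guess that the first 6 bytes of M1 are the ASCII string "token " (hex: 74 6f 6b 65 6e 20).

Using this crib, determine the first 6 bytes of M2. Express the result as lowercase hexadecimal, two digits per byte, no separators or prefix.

First, C1 ⊕ C2 = (M1 ⊕ K) ⊕ (M2 ⊕ K) = M1 ⊕ M2, so the key drops out. Then M2 = (M1 ⊕ M2) ⊕ M1 over the first 6 bytes.
byte 0: (cf XOR e4) XOR 74 = 2b XOR 74 = 5f
byte 1: (c1 XOR 44) XOR 6f = 85 XOR 6f = ea
byte 2: (09 XOR 2e) XOR 6b = 27 XOR 6b = 4c
byte 3: (4e XOR b8) XOR 65 = f6 XOR 65 = 93
byte 4: (47 XOR 5e) XOR 6e = 19 XOR 6e = 77
byte 5: (81 XOR 47) XOR 20 = c6 XOR 20 = e6

5fea4c9377e6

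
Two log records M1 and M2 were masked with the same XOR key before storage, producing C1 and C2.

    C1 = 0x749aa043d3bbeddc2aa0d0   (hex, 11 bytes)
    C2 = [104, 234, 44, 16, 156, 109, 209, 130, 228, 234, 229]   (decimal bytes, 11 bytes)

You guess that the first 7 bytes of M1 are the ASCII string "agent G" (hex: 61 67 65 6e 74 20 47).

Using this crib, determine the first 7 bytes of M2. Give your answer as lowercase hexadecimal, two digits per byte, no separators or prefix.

7d17e93d3bf67b

First, C1 ⊕ C2 = (M1 ⊕ K) ⊕ (M2 ⊕ K) = M1 ⊕ M2, so the key drops out. Then M2 = (M1 ⊕ M2) ⊕ M1 over the first 7 bytes.
byte 0: (74 XOR 68) XOR 61 = 1c XOR 61 = 7d
byte 1: (9a XOR ea) XOR 67 = 70 XOR 67 = 17
byte 2: (a0 XOR 2c) XOR 65 = 8c XOR 65 = e9
byte 3: (43 XOR 10) XOR 6e = 53 XOR 6e = 3d
byte 4: (d3 XOR 9c) XOR 74 = 4f XOR 74 = 3b
byte 5: (bb XOR 6d) XOR 20 = d6 XOR 20 = f6
byte 6: (ed XOR d1) XOR 47 = 3c XOR 47 = 7b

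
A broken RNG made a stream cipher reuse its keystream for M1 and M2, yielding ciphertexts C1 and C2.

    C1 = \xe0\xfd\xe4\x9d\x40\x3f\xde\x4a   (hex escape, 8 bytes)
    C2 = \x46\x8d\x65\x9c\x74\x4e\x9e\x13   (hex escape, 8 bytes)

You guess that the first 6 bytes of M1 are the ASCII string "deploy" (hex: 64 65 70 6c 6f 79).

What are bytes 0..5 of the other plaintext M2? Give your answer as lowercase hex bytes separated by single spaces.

First, C1 ⊕ C2 = (M1 ⊕ K) ⊕ (M2 ⊕ K) = M1 ⊕ M2, so the key drops out. Then M2 = (M1 ⊕ M2) ⊕ M1 over the first 6 bytes.
byte 0: (e0 XOR 46) XOR 64 = a6 XOR 64 = c2
byte 1: (fd XOR 8d) XOR 65 = 70 XOR 65 = 15
byte 2: (e4 XOR 65) XOR 70 = 81 XOR 70 = f1
byte 3: (9d XOR 9c) XOR 6c = 01 XOR 6c = 6d
byte 4: (40 XOR 74) XOR 6f = 34 XOR 6f = 5b
byte 5: (3f XOR 4e) XOR 79 = 71 XOR 79 = 08

c2 15 f1 6d 5b 08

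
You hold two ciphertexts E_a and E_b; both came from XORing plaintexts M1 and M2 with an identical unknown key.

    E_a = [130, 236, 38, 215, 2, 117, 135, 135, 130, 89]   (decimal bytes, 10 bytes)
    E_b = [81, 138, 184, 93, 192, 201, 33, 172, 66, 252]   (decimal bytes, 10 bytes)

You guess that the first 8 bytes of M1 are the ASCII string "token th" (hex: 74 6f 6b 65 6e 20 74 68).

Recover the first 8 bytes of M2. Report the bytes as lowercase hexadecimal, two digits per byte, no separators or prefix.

a709f5efac9cd243

First, E_a ⊕ E_b = (M1 ⊕ K) ⊕ (M2 ⊕ K) = M1 ⊕ M2, so the key drops out. Then M2 = (M1 ⊕ M2) ⊕ M1 over the first 8 bytes.
byte 0: (82 XOR 51) XOR 74 = d3 XOR 74 = a7
byte 1: (ec XOR 8a) XOR 6f = 66 XOR 6f = 09
byte 2: (26 XOR b8) XOR 6b = 9e XOR 6b = f5
byte 3: (d7 XOR 5d) XOR 65 = 8a XOR 65 = ef
byte 4: (02 XOR c0) XOR 6e = c2 XOR 6e = ac
byte 5: (75 XOR c9) XOR 20 = bc XOR 20 = 9c
byte 6: (87 XOR 21) XOR 74 = a6 XOR 74 = d2
byte 7: (87 XOR ac) XOR 68 = 2b XOR 68 = 43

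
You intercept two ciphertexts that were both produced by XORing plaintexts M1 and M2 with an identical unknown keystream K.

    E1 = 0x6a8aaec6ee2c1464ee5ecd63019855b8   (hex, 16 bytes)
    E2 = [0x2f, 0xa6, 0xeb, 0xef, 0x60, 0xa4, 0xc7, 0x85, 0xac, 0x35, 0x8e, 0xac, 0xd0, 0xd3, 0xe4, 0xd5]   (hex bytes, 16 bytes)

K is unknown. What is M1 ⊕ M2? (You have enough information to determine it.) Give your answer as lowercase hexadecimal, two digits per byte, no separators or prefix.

E1 ⊕ E2 = (M1 ⊕ K) ⊕ (M2 ⊕ K) = M1 ⊕ M2 — the shared key cancels under XOR.
byte 0: 6a xor 2f = 45
byte 1: 8a xor a6 = 2c
byte 2: ae xor eb = 45
byte 3: c6 xor ef = 29
byte 4: ee xor 60 = 8e
byte 5: 2c xor a4 = 88
byte 6: 14 xor c7 = d3
byte 7: 64 xor 85 = e1
byte 8: ee xor ac = 42
byte 9: 5e xor 35 = 6b
byte 10: cd xor 8e = 43
byte 11: 63 xor ac = cf
byte 12: 01 xor d0 = d1
byte 13: 98 xor d3 = 4b
byte 14: 55 xor e4 = b1
byte 15: b8 xor d5 = 6d

452c45298e88d3e1426b43cfd14bb16d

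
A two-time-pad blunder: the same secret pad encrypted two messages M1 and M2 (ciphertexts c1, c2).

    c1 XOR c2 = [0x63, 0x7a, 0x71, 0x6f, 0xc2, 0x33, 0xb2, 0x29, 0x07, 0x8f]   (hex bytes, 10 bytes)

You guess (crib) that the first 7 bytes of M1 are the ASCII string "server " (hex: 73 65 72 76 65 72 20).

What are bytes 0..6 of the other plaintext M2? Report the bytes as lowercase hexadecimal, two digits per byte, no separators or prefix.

101f0319a74192

Since c1 ⊕ c2 = M1 ⊕ M2, XORing with the guessed M1 bytes yields the corresponding M2 bytes: M2 = (c1 ⊕ c2) ⊕ M1.
63 ^ 73 = 10
7a ^ 65 = 1f
71 ^ 72 = 03
6f ^ 76 = 19
c2 ^ 65 = a7
33 ^ 72 = 41
b2 ^ 20 = 92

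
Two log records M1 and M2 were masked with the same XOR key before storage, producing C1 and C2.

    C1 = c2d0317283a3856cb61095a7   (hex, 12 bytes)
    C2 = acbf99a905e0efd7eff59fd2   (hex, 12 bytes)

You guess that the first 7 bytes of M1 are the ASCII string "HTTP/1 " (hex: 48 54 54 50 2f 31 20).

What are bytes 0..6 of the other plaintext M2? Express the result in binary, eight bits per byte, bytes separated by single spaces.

First, C1 ⊕ C2 = (M1 ⊕ K) ⊕ (M2 ⊕ K) = M1 ⊕ M2, so the key drops out. Then M2 = (M1 ⊕ M2) ⊕ M1 over the first 7 bytes.
byte 0: (c2 XOR ac) XOR 48 = 6e XOR 48 = 26
byte 1: (d0 XOR bf) XOR 54 = 6f XOR 54 = 3b
byte 2: (31 XOR 99) XOR 54 = a8 XOR 54 = fc
byte 3: (72 XOR a9) XOR 50 = db XOR 50 = 8b
byte 4: (83 XOR 05) XOR 2f = 86 XOR 2f = a9
byte 5: (a3 XOR e0) XOR 31 = 43 XOR 31 = 72
byte 6: (85 XOR ef) XOR 20 = 6a XOR 20 = 4a

00100110 00111011 11111100 10001011 10101001 01110010 01001010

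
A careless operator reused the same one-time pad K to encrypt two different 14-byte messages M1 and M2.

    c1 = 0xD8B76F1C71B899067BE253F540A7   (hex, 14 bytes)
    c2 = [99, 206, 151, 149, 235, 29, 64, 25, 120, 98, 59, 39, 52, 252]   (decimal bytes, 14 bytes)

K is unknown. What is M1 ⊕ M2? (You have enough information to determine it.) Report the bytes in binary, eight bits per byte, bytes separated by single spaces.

c1 ⊕ c2 = (M1 ⊕ K) ⊕ (M2 ⊕ K) = M1 ⊕ M2 — the shared key cancels under XOR.
byte 0: d8 ⊕ 63 = bb
byte 1: b7 ⊕ ce = 79
byte 2: 6f ⊕ 97 = f8
byte 3: 1c ⊕ 95 = 89
byte 4: 71 ⊕ eb = 9a
byte 5: b8 ⊕ 1d = a5
byte 6: 99 ⊕ 40 = d9
byte 7: 06 ⊕ 19 = 1f
byte 8: 7b ⊕ 78 = 03
byte 9: e2 ⊕ 62 = 80
byte 10: 53 ⊕ 3b = 68
byte 11: f5 ⊕ 27 = d2
byte 12: 40 ⊕ 34 = 74
byte 13: a7 ⊕ fc = 5b

10111011 01111001 11111000 10001001 10011010 10100101 11011001 00011111 00000011 10000000 01101000 11010010 01110100 01011011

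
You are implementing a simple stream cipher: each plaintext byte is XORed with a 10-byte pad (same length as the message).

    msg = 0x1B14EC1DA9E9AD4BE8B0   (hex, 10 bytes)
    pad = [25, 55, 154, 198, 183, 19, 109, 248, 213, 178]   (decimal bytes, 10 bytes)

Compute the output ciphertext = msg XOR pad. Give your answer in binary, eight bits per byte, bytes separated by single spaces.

byte 0: 1b ^ 19 = 02
byte 1: 14 ^ 37 = 23
byte 2: ec ^ 9a = 76
byte 3: 1d ^ c6 = db
byte 4: a9 ^ b7 = 1e
byte 5: e9 ^ 13 = fa
byte 6: ad ^ 6d = c0
byte 7: 4b ^ f8 = b3
byte 8: e8 ^ d5 = 3d
byte 9: b0 ^ b2 = 02

00000010 00100011 01110110 11011011 00011110 11111010 11000000 10110011 00111101 00000010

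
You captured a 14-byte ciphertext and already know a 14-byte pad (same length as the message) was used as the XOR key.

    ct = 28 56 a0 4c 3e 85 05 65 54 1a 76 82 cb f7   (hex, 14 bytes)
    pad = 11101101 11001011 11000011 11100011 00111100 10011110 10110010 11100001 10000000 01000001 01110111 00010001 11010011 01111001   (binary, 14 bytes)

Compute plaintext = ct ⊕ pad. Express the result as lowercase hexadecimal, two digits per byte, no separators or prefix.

XOR is its own inverse, so applying the key byte-wise gives the result directly.
 40 ⊕ 237 = 197
 86 ⊕ 203 = 157
160 ⊕ 195 =  99
 76 ⊕ 227 = 175
 62 ⊕  60 =   2
133 ⊕ 158 =  27
  5 ⊕ 178 = 183
101 ⊕ 225 = 132
 84 ⊕ 128 = 212
 26 ⊕  65 =  91
118 ⊕ 119 =   1
130 ⊕  17 = 147
203 ⊕ 211 =  24
247 ⊕ 121 = 142

c59d63af021bb784d45b0193188e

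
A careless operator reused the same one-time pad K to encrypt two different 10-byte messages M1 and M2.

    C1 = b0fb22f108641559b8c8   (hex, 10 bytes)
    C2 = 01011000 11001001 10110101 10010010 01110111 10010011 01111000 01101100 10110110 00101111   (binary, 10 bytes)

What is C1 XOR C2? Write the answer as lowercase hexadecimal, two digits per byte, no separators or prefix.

C1 ⊕ C2 = (M1 ⊕ K) ⊕ (M2 ⊕ K) = M1 ⊕ M2 — the shared key cancels under XOR.
b0 xor 58 = e8
fb xor c9 = 32
22 xor b5 = 97
f1 xor 92 = 63
08 xor 77 = 7f
64 xor 93 = f7
15 xor 78 = 6d
59 xor 6c = 35
b8 xor b6 = 0e
c8 xor 2f = e7

e83297637ff76d350ee7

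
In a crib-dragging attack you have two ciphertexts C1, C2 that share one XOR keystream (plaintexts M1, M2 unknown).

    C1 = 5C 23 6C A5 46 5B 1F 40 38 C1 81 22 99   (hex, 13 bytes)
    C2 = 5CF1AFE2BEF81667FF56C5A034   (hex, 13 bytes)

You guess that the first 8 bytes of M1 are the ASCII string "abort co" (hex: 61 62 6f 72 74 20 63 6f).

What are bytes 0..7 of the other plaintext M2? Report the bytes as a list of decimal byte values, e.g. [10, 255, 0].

[97, 176, 172, 53, 140, 131, 106, 72]

First, C1 ⊕ C2 = (M1 ⊕ K) ⊕ (M2 ⊕ K) = M1 ⊕ M2, so the key drops out. Then M2 = (M1 ⊕ M2) ⊕ M1 over the first 8 bytes.
byte 0: (5c xor 5c) xor 61 = 00 xor 61 = 61
byte 1: (23 xor f1) xor 62 = d2 xor 62 = b0
byte 2: (6c xor af) xor 6f = c3 xor 6f = ac
byte 3: (a5 xor e2) xor 72 = 47 xor 72 = 35
byte 4: (46 xor be) xor 74 = f8 xor 74 = 8c
byte 5: (5b xor f8) xor 20 = a3 xor 20 = 83
byte 6: (1f xor 16) xor 63 = 09 xor 63 = 6a
byte 7: (40 xor 67) xor 6f = 27 xor 6f = 48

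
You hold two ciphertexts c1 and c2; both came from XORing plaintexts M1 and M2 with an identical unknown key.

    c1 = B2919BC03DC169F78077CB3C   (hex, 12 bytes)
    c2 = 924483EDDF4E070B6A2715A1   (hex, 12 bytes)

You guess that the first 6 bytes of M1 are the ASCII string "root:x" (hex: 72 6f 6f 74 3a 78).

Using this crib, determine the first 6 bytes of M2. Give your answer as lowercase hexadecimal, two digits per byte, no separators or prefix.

52ba7759d8f7

First, c1 ⊕ c2 = (M1 ⊕ K) ⊕ (M2 ⊕ K) = M1 ⊕ M2, so the key drops out. Then M2 = (M1 ⊕ M2) ⊕ M1 over the first 6 bytes.
byte 0: (b2 ⊕ 92) ⊕ 72 = 20 ⊕ 72 = 52
byte 1: (91 ⊕ 44) ⊕ 6f = d5 ⊕ 6f = ba
byte 2: (9b ⊕ 83) ⊕ 6f = 18 ⊕ 6f = 77
byte 3: (c0 ⊕ ed) ⊕ 74 = 2d ⊕ 74 = 59
byte 4: (3d ⊕ df) ⊕ 3a = e2 ⊕ 3a = d8
byte 5: (c1 ⊕ 4e) ⊕ 78 = 8f ⊕ 78 = f7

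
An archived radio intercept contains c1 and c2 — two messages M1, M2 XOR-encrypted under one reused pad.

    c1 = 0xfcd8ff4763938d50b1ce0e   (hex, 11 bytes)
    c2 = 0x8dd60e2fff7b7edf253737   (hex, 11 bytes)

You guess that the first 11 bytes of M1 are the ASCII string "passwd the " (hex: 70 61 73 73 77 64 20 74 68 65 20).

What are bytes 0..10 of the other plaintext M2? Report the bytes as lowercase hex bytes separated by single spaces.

01 6f 82 1b eb 8c d3 fb fc 9c 19

First, c1 ⊕ c2 = (M1 ⊕ K) ⊕ (M2 ⊕ K) = M1 ⊕ M2, so the key drops out. Then M2 = (M1 ⊕ M2) ⊕ M1 over the first 11 bytes.
byte 0: (fc ⊕ 8d) ⊕ 70 = 71 ⊕ 70 = 01
byte 1: (d8 ⊕ d6) ⊕ 61 = 0e ⊕ 61 = 6f
byte 2: (ff ⊕ 0e) ⊕ 73 = f1 ⊕ 73 = 82
byte 3: (47 ⊕ 2f) ⊕ 73 = 68 ⊕ 73 = 1b
byte 4: (63 ⊕ ff) ⊕ 77 = 9c ⊕ 77 = eb
byte 5: (93 ⊕ 7b) ⊕ 64 = e8 ⊕ 64 = 8c
byte 6: (8d ⊕ 7e) ⊕ 20 = f3 ⊕ 20 = d3
byte 7: (50 ⊕ df) ⊕ 74 = 8f ⊕ 74 = fb
byte 8: (b1 ⊕ 25) ⊕ 68 = 94 ⊕ 68 = fc
byte 9: (ce ⊕ 37) ⊕ 65 = f9 ⊕ 65 = 9c
byte 10: (0e ⊕ 37) ⊕ 20 = 39 ⊕ 20 = 19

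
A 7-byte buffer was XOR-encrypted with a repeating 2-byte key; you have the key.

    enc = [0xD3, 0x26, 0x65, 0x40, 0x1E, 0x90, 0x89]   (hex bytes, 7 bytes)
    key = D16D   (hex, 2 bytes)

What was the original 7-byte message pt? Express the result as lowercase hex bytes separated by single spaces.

The 2-byte key repeats, so the effective keystream is d1 6d d1 6d d1 6d d1.
byte 0: d3 ^ d1 = 02
byte 1: 26 ^ 6d = 4b
byte 2: 65 ^ d1 = b4
byte 3: 40 ^ 6d = 2d
byte 4: 1e ^ d1 = cf
byte 5: 90 ^ 6d = fd
byte 6: 89 ^ d1 = 58

02 4b b4 2d cf fd 58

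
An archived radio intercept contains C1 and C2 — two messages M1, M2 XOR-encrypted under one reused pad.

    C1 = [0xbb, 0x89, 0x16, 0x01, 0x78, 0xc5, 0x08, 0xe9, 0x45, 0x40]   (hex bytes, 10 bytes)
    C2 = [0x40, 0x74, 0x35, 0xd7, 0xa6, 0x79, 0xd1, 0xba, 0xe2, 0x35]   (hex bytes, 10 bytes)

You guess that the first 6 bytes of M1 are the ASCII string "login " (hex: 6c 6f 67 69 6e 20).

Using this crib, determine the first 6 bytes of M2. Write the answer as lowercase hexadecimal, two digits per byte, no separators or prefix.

First, C1 ⊕ C2 = (M1 ⊕ K) ⊕ (M2 ⊕ K) = M1 ⊕ M2, so the key drops out. Then M2 = (M1 ⊕ M2) ⊕ M1 over the first 6 bytes.
byte 0: (bb xor 40) xor 6c = fb xor 6c = 97
byte 1: (89 xor 74) xor 6f = fd xor 6f = 92
byte 2: (16 xor 35) xor 67 = 23 xor 67 = 44
byte 3: (01 xor d7) xor 69 = d6 xor 69 = bf
byte 4: (78 xor a6) xor 6e = de xor 6e = b0
byte 5: (c5 xor 79) xor 20 = bc xor 20 = 9c

979244bfb09c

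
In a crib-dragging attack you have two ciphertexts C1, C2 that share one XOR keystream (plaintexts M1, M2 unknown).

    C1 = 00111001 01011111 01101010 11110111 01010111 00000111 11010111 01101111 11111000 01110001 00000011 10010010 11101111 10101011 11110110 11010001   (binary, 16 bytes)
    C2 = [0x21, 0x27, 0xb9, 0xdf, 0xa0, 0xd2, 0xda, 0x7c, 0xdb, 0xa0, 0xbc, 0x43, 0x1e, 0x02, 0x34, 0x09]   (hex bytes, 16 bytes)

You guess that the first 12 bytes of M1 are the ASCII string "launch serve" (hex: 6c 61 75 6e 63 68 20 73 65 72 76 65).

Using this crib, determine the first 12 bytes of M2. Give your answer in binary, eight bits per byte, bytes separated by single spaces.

First, C1 ⊕ C2 = (M1 ⊕ K) ⊕ (M2 ⊕ K) = M1 ⊕ M2, so the key drops out. Then M2 = (M1 ⊕ M2) ⊕ M1 over the first 12 bytes.
byte 0: (39 XOR 21) XOR 6c = 18 XOR 6c = 74
byte 1: (5f XOR 27) XOR 61 = 78 XOR 61 = 19
byte 2: (6a XOR b9) XOR 75 = d3 XOR 75 = a6
byte 3: (f7 XOR df) XOR 6e = 28 XOR 6e = 46
byte 4: (57 XOR a0) XOR 63 = f7 XOR 63 = 94
byte 5: (07 XOR d2) XOR 68 = d5 XOR 68 = bd
byte 6: (d7 XOR da) XOR 20 = 0d XOR 20 = 2d
byte 7: (6f XOR 7c) XOR 73 = 13 XOR 73 = 60
byte 8: (f8 XOR db) XOR 65 = 23 XOR 65 = 46
byte 9: (71 XOR a0) XOR 72 = d1 XOR 72 = a3
byte 10: (03 XOR bc) XOR 76 = bf XOR 76 = c9
byte 11: (92 XOR 43) XOR 65 = d1 XOR 65 = b4

01110100 00011001 10100110 01000110 10010100 10111101 00101101 01100000 01000110 10100011 11001001 10110100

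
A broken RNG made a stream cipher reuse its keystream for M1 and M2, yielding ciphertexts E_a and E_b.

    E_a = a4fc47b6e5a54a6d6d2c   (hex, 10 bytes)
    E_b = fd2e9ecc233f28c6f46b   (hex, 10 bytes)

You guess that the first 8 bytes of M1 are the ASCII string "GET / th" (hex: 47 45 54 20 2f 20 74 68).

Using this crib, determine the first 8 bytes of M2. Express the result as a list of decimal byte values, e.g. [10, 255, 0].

[30, 151, 141, 90, 233, 186, 22, 195]

First, E_a ⊕ E_b = (M1 ⊕ K) ⊕ (M2 ⊕ K) = M1 ⊕ M2, so the key drops out. Then M2 = (M1 ⊕ M2) ⊕ M1 over the first 8 bytes.
byte 0: (a4 XOR fd) XOR 47 = 59 XOR 47 = 1e
byte 1: (fc XOR 2e) XOR 45 = d2 XOR 45 = 97
byte 2: (47 XOR 9e) XOR 54 = d9 XOR 54 = 8d
byte 3: (b6 XOR cc) XOR 20 = 7a XOR 20 = 5a
byte 4: (e5 XOR 23) XOR 2f = c6 XOR 2f = e9
byte 5: (a5 XOR 3f) XOR 20 = 9a XOR 20 = ba
byte 6: (4a XOR 28) XOR 74 = 62 XOR 74 = 16
byte 7: (6d XOR c6) XOR 68 = ab XOR 68 = c3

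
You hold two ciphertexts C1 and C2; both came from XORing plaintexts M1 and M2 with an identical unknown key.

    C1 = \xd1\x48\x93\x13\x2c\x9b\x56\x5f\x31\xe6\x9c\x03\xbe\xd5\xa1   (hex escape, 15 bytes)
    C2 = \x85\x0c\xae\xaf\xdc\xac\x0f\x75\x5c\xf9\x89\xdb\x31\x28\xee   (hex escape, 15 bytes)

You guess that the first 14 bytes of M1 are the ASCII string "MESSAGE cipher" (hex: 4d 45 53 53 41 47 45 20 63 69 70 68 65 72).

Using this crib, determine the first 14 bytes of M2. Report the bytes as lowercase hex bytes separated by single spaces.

First, C1 ⊕ C2 = (M1 ⊕ K) ⊕ (M2 ⊕ K) = M1 ⊕ M2, so the key drops out. Then M2 = (M1 ⊕ M2) ⊕ M1 over the first 14 bytes.
byte 0: (d1 ⊕ 85) ⊕ 4d = 54 ⊕ 4d = 19
byte 1: (48 ⊕ 0c) ⊕ 45 = 44 ⊕ 45 = 01
byte 2: (93 ⊕ ae) ⊕ 53 = 3d ⊕ 53 = 6e
byte 3: (13 ⊕ af) ⊕ 53 = bc ⊕ 53 = ef
byte 4: (2c ⊕ dc) ⊕ 41 = f0 ⊕ 41 = b1
byte 5: (9b ⊕ ac) ⊕ 47 = 37 ⊕ 47 = 70
byte 6: (56 ⊕ 0f) ⊕ 45 = 59 ⊕ 45 = 1c
byte 7: (5f ⊕ 75) ⊕ 20 = 2a ⊕ 20 = 0a
byte 8: (31 ⊕ 5c) ⊕ 63 = 6d ⊕ 63 = 0e
byte 9: (e6 ⊕ f9) ⊕ 69 = 1f ⊕ 69 = 76
byte 10: (9c ⊕ 89) ⊕ 70 = 15 ⊕ 70 = 65
byte 11: (03 ⊕ db) ⊕ 68 = d8 ⊕ 68 = b0
byte 12: (be ⊕ 31) ⊕ 65 = 8f ⊕ 65 = ea
byte 13: (d5 ⊕ 28) ⊕ 72 = fd ⊕ 72 = 8f

19 01 6e ef b1 70 1c 0a 0e 76 65 b0 ea 8f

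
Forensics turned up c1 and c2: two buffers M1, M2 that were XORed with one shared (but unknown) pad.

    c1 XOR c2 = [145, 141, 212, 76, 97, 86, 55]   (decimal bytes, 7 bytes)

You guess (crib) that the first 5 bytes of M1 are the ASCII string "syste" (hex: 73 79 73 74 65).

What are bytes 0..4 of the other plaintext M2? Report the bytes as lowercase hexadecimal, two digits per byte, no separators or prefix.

Since c1 ⊕ c2 = M1 ⊕ M2, XORing with the guessed M1 bytes yields the corresponding M2 bytes: M2 = (c1 ⊕ c2) ⊕ M1.
byte 0: 91 ⊕ 73 = e2
byte 1: 8d ⊕ 79 = f4
byte 2: d4 ⊕ 73 = a7
byte 3: 4c ⊕ 74 = 38
byte 4: 61 ⊕ 65 = 04

e2f4a73804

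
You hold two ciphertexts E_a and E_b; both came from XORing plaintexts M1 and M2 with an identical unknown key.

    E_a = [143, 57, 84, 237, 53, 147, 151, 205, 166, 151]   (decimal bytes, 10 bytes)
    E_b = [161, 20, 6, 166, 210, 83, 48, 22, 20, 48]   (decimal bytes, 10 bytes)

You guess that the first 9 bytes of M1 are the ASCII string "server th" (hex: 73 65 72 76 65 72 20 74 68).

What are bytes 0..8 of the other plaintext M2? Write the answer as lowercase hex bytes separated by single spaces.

First, E_a ⊕ E_b = (M1 ⊕ K) ⊕ (M2 ⊕ K) = M1 ⊕ M2, so the key drops out. Then M2 = (M1 ⊕ M2) ⊕ M1 over the first 9 bytes.
byte 0: (8f ^ a1) ^ 73 = 2e ^ 73 = 5d
byte 1: (39 ^ 14) ^ 65 = 2d ^ 65 = 48
byte 2: (54 ^ 06) ^ 72 = 52 ^ 72 = 20
byte 3: (ed ^ a6) ^ 76 = 4b ^ 76 = 3d
byte 4: (35 ^ d2) ^ 65 = e7 ^ 65 = 82
byte 5: (93 ^ 53) ^ 72 = c0 ^ 72 = b2
byte 6: (97 ^ 30) ^ 20 = a7 ^ 20 = 87
byte 7: (cd ^ 16) ^ 74 = db ^ 74 = af
byte 8: (a6 ^ 14) ^ 68 = b2 ^ 68 = da

5d 48 20 3d 82 b2 87 af da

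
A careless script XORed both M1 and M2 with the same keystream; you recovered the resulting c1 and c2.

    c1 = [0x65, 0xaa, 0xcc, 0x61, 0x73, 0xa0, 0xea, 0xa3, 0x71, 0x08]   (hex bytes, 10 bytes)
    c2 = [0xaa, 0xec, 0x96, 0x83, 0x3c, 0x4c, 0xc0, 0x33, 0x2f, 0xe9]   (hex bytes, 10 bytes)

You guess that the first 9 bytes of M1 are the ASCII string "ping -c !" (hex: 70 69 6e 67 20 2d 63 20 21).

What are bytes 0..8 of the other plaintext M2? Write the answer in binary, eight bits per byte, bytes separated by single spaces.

10111111 00101111 00110100 10000101 01101111 11000001 01001001 10110000 01111111

First, c1 ⊕ c2 = (M1 ⊕ K) ⊕ (M2 ⊕ K) = M1 ⊕ M2, so the key drops out. Then M2 = (M1 ⊕ M2) ⊕ M1 over the first 9 bytes.
byte 0: (65 XOR aa) XOR 70 = cf XOR 70 = bf
byte 1: (aa XOR ec) XOR 69 = 46 XOR 69 = 2f
byte 2: (cc XOR 96) XOR 6e = 5a XOR 6e = 34
byte 3: (61 XOR 83) XOR 67 = e2 XOR 67 = 85
byte 4: (73 XOR 3c) XOR 20 = 4f XOR 20 = 6f
byte 5: (a0 XOR 4c) XOR 2d = ec XOR 2d = c1
byte 6: (ea XOR c0) XOR 63 = 2a XOR 63 = 49
byte 7: (a3 XOR 33) XOR 20 = 90 XOR 20 = b0
byte 8: (71 XOR 2f) XOR 21 = 5e XOR 21 = 7f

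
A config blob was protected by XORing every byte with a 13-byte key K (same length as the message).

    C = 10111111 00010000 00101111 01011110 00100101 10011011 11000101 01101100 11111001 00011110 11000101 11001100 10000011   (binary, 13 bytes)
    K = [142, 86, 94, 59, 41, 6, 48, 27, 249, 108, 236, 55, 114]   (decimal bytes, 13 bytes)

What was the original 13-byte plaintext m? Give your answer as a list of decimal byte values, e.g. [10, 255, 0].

[49, 70, 113, 101, 12, 157, 245, 119, 0, 114, 41, 251, 241]

XOR is its own inverse, so applying the key byte-wise gives the result directly.
191 xor 142 =  49
 16 xor  86 =  70
 47 xor  94 = 113
 94 xor  59 = 101
 37 xor  41 =  12
155 xor   6 = 157
197 xor  48 = 245
108 xor  27 = 119
249 xor 249 =   0
 30 xor 108 = 114
197 xor 236 =  41
204 xor  55 = 251
131 xor 114 = 241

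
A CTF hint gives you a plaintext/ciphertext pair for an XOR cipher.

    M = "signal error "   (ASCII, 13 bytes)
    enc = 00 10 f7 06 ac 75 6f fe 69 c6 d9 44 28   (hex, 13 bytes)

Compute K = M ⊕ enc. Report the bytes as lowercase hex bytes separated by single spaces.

73 79 90 68 cd 19 4f 9b 1b b4 b6 36 08

Since enc = M ⊕ K, XORing both sides with M gives K = M ⊕ enc.
byte 0: 73 XOR 00 = 73
byte 1: 69 XOR 10 = 79
byte 2: 67 XOR f7 = 90
byte 3: 6e XOR 06 = 68
byte 4: 61 XOR ac = cd
byte 5: 6c XOR 75 = 19
byte 6: 20 XOR 6f = 4f
byte 7: 65 XOR fe = 9b
byte 8: 72 XOR 69 = 1b
byte 9: 72 XOR c6 = b4
byte 10: 6f XOR d9 = b6
byte 11: 72 XOR 44 = 36
byte 12: 20 XOR 28 = 08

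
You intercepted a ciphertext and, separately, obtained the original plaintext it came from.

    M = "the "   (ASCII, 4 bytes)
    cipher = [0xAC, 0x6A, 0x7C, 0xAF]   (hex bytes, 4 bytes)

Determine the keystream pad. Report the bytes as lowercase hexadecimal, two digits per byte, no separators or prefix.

d802198f

Since cipher = M ⊕ pad, XORing both sides with M gives pad = M ⊕ cipher.
116 ⊕ 172 = 216
104 ⊕ 106 =   2
101 ⊕ 124 =  25
 32 ⊕ 175 = 143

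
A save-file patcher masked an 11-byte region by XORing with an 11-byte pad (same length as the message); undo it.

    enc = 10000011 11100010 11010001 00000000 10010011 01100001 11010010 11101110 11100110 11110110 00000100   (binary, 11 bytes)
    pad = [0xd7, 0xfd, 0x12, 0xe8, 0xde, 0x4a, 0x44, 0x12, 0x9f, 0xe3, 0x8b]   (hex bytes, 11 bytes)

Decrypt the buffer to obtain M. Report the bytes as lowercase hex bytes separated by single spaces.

XOR is its own inverse, so applying the key byte-wise gives the result directly.
byte 0: 83 xor d7 = 54
byte 1: e2 xor fd = 1f
byte 2: d1 xor 12 = c3
byte 3: 00 xor e8 = e8
byte 4: 93 xor de = 4d
byte 5: 61 xor 4a = 2b
byte 6: d2 xor 44 = 96
byte 7: ee xor 12 = fc
byte 8: e6 xor 9f = 79
byte 9: f6 xor e3 = 15
byte 10: 04 xor 8b = 8f

54 1f c3 e8 4d 2b 96 fc 79 15 8f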